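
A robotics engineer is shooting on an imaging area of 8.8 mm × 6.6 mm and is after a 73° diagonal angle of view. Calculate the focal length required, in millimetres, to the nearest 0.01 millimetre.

Sensor diagonal = √(8.8² + 6.6²) = √121.0000 ≈ 11.0000 mm.
From α = 2·arctan(d/2f) we get f = d / (2·tan(α/2)).
With d = 11.0000 mm and α/2 = 36.5°, tan(α/2) ≈ 0.73996, so f ≈ 11.0000 / 1.47992 ≈ 7.4328 mm.

7.43 mm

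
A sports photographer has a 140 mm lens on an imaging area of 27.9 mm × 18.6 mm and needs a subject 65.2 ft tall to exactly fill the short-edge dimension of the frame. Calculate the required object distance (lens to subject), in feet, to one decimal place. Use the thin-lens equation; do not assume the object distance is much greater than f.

491.2 ft

W: 65.2 ft × 304.8 mm/ft = 19872.96 mm.
Magnification m = h/W = dᵢ/dₒ; combined with 1/f = 1/dₒ + 1/dᵢ this gives dₒ = f·(1 + W/h).
dₒ = 140 mm × (1 + 19873/18.6) = 140 × 1069.4387 ≈ 149721.415 mm = 149721.415/304.8 ft = 491.212 ft.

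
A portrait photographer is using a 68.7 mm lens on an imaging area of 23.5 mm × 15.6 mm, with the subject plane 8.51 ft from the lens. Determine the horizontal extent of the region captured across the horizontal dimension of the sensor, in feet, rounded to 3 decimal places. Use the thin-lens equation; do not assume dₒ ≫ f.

2.834 ft

dₒ: 8.51 ft × 304.8 mm/ft = 2593.85 mm.
Similar triangles through the lens centre give W/dₒ = w/dᵢ; with 1/f = 1/dₒ + 1/dᵢ this gives W = w·(dₒ − f)/f.
W = 23.5 mm × (2593.85 − 68.7) / 68.7 = 23.5 × 36.7562 ≈ 863.770 mm = 863.770/304.8 ft = 2.83389 ft.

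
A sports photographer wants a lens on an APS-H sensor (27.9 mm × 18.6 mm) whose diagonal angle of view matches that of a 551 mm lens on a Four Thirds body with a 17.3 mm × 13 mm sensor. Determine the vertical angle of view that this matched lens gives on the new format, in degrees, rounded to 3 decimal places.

1.248°

Sensor diagonal = √(17.3² + 13²) = √468.2900 ≈ 21.6400 mm.
Sensor diagonal = √(27.9² + 18.6²) = √1124.3700 ≈ 33.5316 mm.
Equal diagonal AOV ⇒ f₂ = f₁ · 33.5316/21.6400 = 551 × 1.54952 ≈ 853.7855 mm.
Vertical AOV on the new format = 2·arctan(18.6 / (2 × 853.7855)) = 2·arctan(0.01089) ≈ 1.2482°.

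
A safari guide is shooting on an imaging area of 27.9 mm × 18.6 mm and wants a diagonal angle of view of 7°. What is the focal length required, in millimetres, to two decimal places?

Sensor diagonal = √(27.9² + 18.6²) = √1124.3700 ≈ 33.5316 mm.
From α = 2·arctan(d/2f) we get f = d / (2·tan(α/2)).
With d = 33.5316 mm and α/2 = 3.5°, tan(α/2) ≈ 0.06116, so f ≈ 33.5316 / 0.12233 ≈ 274.1186 mm.

274.12 mm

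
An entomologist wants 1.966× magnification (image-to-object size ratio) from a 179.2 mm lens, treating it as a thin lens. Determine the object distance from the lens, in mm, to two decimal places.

With m = dᵢ/dₒ and 1/f = 1/dₒ + 1/dᵢ, substituting dᵢ = m·dₒ gives 1/f = (1 + 1/m)/dₒ, hence dₒ = f·(1 + 1/m).
dₒ = 179.2 × (1 + 1/1.966) = 179.2 × 1.50865 ≈ 270.350 mm.

270.35 mm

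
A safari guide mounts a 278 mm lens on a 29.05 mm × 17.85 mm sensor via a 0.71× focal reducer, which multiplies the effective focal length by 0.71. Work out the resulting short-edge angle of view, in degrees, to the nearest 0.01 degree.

Effective focal length f = 278 × 0.71 = 197.38 mm.
α = 2·arctan(17.85 / (2 × 197.38)) = 2·arctan(0.04522) ≈ 5.1780°.

5.18°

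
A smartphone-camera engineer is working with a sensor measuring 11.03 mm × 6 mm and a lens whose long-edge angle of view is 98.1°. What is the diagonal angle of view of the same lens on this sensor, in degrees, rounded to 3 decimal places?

From the long-edge AOV: f = 11.03 / (2·tan(49.05°)) = 11.03 / 2.30480 ≈ 4.7857 mm.
Sensor diagonal = √(11.03² + 6²) = √157.6609 ≈ 12.5563 mm.
Diagonal AOV = 2·arctan(12.5563 / (2 × 4.7857)) = 2·arctan(1.31186) ≈ 105.3653°.

105.365°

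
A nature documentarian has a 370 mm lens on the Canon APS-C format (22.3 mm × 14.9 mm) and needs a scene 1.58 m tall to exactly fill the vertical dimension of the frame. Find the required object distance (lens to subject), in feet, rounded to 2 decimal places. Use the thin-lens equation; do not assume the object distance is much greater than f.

129.94 ft

W: 1.58 m = 1580 mm.
Magnification m = h/W = dᵢ/dₒ; combined with 1/f = 1/dₒ + 1/dᵢ this gives dₒ = f·(1 + W/h).
dₒ = 370 mm × (1 + 1580/14.9) = 370 × 107.0403 ≈ 39604.899 mm = 39604.899/304.8 ft = 129.937 ft.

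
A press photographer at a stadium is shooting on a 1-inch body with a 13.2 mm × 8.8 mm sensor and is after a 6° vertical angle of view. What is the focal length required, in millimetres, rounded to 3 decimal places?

From α = 2·arctan(h/2f) we get f = h / (2·tan(α/2)).
With h = 8.8 mm and α/2 = 3°, tan(α/2) ≈ 0.05241, so f ≈ 8.8 / 0.10482 ≈ 83.9570 mm.

83.957 mm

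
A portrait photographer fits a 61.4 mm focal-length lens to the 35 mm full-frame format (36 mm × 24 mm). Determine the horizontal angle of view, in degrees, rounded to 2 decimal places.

32.68°

Angle of view α = 2·arctan(w/2f) with w = 36 mm and f = 61.4 mm.
w/2f = 0.29316; arctan(0.29316) ≈ 16.3390°, so α ≈ 32.6780°.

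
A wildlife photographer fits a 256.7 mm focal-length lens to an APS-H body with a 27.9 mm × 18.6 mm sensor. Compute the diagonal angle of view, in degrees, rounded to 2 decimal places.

Sensor diagonal = √(27.9² + 18.6²) = √1124.3700 ≈ 33.5316 mm.
Angle of view α = 2·arctan(d/2f) with d = 33.5316 mm and f = 256.7 mm.
d/2f = 0.06531; arctan(0.06531) ≈ 3.7368°, so α ≈ 7.4737°.

7.47°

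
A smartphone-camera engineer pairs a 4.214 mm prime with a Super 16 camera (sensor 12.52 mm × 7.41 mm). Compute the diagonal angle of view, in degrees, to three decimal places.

119.832°

Sensor diagonal = √(12.52² + 7.41²) = √211.6585 ≈ 14.5485 mm.
Angle of view α = 2·arctan(d/2f) with d = 14.5485 mm and f = 4.214 mm.
d/2f = 1.72621; arctan(1.72621) ≈ 59.9161°, so α ≈ 119.8322°.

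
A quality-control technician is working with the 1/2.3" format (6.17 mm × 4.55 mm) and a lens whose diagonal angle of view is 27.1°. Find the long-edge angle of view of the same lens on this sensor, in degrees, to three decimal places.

21.954°

Sensor diagonal = √(6.17² + 4.55²) = √58.7714 ≈ 7.6663 mm.
From the diagonal AOV: f = 7.6663 / (2·tan(13.55°)) = 7.6663 / 0.48200 ≈ 15.9050 mm.
Long-edge AOV = 2·arctan(6.17 / (2 × 15.9050)) = 2·arctan(0.19396) ≈ 21.9541°.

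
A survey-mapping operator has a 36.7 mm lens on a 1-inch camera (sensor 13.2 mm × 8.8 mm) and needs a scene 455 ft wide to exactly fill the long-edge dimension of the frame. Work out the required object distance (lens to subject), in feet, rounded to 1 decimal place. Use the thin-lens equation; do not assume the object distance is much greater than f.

1265.2 ft

W: 455 ft × 304.8 mm/ft = 138684.00 mm.
Magnification m = w/W = dᵢ/dₒ; combined with 1/f = 1/dₒ + 1/dᵢ this gives dₒ = f·(1 + W/w).
dₒ = 36.7 mm × (1 + 138684/13.2) = 36.7 × 10507.3633 ≈ 385620.233 mm = 385620.233/304.8 ft = 1265.16 ft.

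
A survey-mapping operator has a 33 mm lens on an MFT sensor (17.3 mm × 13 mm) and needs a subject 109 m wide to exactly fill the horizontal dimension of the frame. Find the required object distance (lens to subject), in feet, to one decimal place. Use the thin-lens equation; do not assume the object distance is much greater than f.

W: 109 m = 109000 mm.
Magnification m = w/W = dᵢ/dₒ; combined with 1/f = 1/dₒ + 1/dᵢ this gives dₒ = f·(1 + W/w).
dₒ = 33 mm × (1 + 109000/17.3) = 33 × 6301.5780 ≈ 207952.075 mm = 207952.075/304.8 ft = 682.257 ft.

682.3 ft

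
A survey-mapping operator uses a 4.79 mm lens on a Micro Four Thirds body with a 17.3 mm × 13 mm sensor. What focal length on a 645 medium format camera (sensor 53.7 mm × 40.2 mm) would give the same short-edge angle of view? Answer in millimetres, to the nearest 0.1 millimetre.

Equal angle of view means equal height/f ratio, so f₂ = f₁ · (height₂/height₁) = 4.79 × 40.2/13.
f₂ = 4.79 × 3.09231 ≈ 14.812 mm.

14.8 mm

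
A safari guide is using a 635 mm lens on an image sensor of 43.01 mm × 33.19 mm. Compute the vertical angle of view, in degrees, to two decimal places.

Angle of view α = 2·arctan(h/2f) with h = 33.19 mm and f = 635 mm.
h/2f = 0.02613; arctan(0.02613) ≈ 1.4970°, so α ≈ 2.9940°.

2.99°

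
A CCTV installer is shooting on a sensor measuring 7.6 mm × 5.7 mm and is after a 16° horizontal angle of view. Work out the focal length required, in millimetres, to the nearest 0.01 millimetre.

From α = 2·arctan(w/2f) we get f = w / (2·tan(α/2)).
With w = 7.6 mm and α/2 = 8°, tan(α/2) ≈ 0.14054, so f ≈ 7.6 / 0.28108 ≈ 27.0384 mm.

27.04 mm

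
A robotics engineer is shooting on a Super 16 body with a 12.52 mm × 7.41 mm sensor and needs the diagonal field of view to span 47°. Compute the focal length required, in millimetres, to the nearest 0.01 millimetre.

16.73 mm

Sensor diagonal = √(12.52² + 7.41²) = √211.6585 ≈ 14.5485 mm.
From α = 2·arctan(d/2f) we get f = d / (2·tan(α/2)).
With d = 14.5485 mm and α/2 = 23.5°, tan(α/2) ≈ 0.43481, so f ≈ 14.5485 / 0.86962 ≈ 16.7296 mm.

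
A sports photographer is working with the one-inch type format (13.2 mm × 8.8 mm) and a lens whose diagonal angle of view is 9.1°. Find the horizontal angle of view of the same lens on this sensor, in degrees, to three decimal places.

Sensor diagonal = √(13.2² + 8.8²) = √251.6800 ≈ 15.8644 mm.
From the diagonal AOV: f = 15.8644 / (2·tan(4.55°)) = 15.8644 / 0.15916 ≈ 99.6762 mm.
Horizontal AOV = 2·arctan(13.2 / (2 × 99.6762)) = 2·arctan(0.06621) ≈ 7.5766°.

7.577°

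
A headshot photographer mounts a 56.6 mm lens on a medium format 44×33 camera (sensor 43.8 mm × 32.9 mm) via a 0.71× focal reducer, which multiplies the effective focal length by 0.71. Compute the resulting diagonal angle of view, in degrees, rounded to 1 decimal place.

Effective focal length f = 56.6 × 0.71 = 40.186 mm.
Sensor diagonal = √(43.8² + 32.9²) = √3000.8500 ≈ 54.7800 mm.
α = 2·arctan(54.780 / (2 × 40.186)) = 2·arctan(0.68158) ≈ 68.5552°.

68.6°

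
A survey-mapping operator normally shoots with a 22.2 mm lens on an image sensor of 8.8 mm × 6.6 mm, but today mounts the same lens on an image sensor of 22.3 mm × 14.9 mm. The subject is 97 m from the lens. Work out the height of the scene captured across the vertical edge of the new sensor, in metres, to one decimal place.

65.1 m

The focal length stays 22.2 mm; the relevant sensor dimension is now h = 14.9 mm. Object distance dₒ = 97 m = 97000 mm.
Thin-lens field height W = h·(dₒ − f)/f = 14.9 × (97000 − 22.2)/22.2 ≈ 65088.704 mm = 65.0887 m.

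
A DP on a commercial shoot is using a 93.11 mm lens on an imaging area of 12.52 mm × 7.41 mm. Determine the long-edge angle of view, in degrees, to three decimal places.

Angle of view α = 2·arctan(w/2f) with w = 12.52 mm and f = 93.11 mm.
w/2f = 0.06723; arctan(0.06723) ≈ 3.8463°, so α ≈ 7.6927°.

7.693°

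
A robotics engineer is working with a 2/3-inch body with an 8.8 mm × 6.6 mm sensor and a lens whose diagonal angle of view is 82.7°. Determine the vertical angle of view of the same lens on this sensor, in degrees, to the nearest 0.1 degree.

55.7°

Sensor diagonal = √(8.8² + 6.6²) = √121.0000 ≈ 11.0000 mm.
From the diagonal AOV: f = 11.0000 / (2·tan(41.35°)) = 11.0000 / 1.76014 ≈ 6.2495 mm.
Vertical AOV = 2·arctan(6.6 / (2 × 6.2495)) = 2·arctan(0.52804) ≈ 55.6718°.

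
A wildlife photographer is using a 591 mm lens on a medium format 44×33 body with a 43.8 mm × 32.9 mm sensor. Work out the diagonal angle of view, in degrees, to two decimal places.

Sensor diagonal = √(43.8² + 32.9²) = √3000.8500 ≈ 54.7800 mm.
Angle of view α = 2·arctan(d/2f) with d = 54.7800 mm and f = 591 mm.
d/2f = 0.04635; arctan(0.04635) ≈ 2.6535°, so α ≈ 5.3070°.

5.31°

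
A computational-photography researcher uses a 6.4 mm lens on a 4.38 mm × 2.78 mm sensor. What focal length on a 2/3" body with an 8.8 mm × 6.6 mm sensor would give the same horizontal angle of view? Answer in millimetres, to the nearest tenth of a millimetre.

Equal angle of view means equal width/f ratio, so f₂ = f₁ · (width₂/width₁) = 6.4 × 8.8/4.38.
f₂ = 6.4 × 2.00913 ≈ 12.858 mm.

12.9 mm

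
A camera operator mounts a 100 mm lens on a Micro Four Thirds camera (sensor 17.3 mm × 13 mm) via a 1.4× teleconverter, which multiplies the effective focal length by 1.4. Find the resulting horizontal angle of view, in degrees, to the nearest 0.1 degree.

7.1°

Effective focal length f = 100 × 1.4 = 140 mm.
α = 2·arctan(17.3 / (2 × 140)) = 2·arctan(0.06179) ≈ 7.0711°.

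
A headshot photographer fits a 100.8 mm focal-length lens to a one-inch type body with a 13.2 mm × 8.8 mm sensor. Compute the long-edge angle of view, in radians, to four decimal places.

Angle of view α = 2·arctan(w/2f) with w = 13.2 mm and f = 100.8 mm.
w/2f = 0.06548; arctan(0.06548) ≈ 0.0654 rad, so α ≈ 0.1308 rad.

0.1308 rad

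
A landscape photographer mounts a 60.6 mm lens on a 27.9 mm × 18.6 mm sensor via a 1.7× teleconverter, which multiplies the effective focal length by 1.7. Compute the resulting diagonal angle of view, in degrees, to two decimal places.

Effective focal length f = 60.6 × 1.7 = 103.02 mm.
Sensor diagonal = √(27.9² + 18.6²) = √1124.3700 ≈ 33.5316 mm.
α = 2·arctan(33.532 / (2 × 103.02)) = 2·arctan(0.16274) ≈ 18.4869°.

18.49°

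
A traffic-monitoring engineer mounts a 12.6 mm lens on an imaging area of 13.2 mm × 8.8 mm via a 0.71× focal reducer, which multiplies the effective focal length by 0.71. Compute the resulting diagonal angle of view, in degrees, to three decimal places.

83.125°

Effective focal length f = 12.6 × 0.71 = 8.946 mm.
Sensor diagonal = √(13.2² + 8.8²) = √251.6800 ≈ 15.8644 mm.
α = 2·arctan(15.864 / (2 × 8.946)) = 2·arctan(0.88668) ≈ 83.1253°.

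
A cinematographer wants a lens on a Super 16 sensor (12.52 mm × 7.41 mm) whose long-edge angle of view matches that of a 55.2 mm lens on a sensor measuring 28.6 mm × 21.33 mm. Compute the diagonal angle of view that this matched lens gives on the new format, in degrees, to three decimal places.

Equal long-edge AOV ⇒ f₂ = f₁ · 12.52/28.6 = 55.2 × 0.43776 ≈ 24.1645 mm.
Sensor diagonal = √(12.52² + 7.41²) = √211.6585 ≈ 14.5485 mm.
Diagonal AOV on the new format = 2·arctan(14.5485 / (2 × 24.1645)) = 2·arctan(0.30103) ≈ 33.5068°.

33.507°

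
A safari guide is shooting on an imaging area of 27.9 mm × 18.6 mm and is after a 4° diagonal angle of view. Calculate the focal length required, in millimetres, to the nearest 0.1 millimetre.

Sensor diagonal = √(27.9² + 18.6²) = √1124.3700 ≈ 33.5316 mm.
From α = 2·arctan(d/2f) we get f = d / (2·tan(α/2)).
With d = 33.5316 mm and α/2 = 2°, tan(α/2) ≈ 0.03492, so f ≈ 33.5316 / 0.06984 ≈ 480.1101 mm.

480.1 mm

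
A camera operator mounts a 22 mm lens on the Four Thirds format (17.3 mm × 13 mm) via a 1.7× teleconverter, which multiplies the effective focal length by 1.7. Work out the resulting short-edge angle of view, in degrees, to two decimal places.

Effective focal length f = 22 × 1.7 = 37.4 mm.
α = 2·arctan(13 / (2 × 37.4)) = 2·arctan(0.17380) ≈ 19.7187°.

19.72°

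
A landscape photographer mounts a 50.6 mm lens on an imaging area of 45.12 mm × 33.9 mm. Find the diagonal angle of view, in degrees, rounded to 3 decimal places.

Sensor diagonal = √(45.12² + 33.9²) = √3185.0244 ≈ 56.4360 mm.
Angle of view α = 2·arctan(d/2f) with d = 56.4360 mm and f = 50.6 mm.
d/2f = 0.55767; arctan(0.55767) ≈ 29.1470°, so α ≈ 58.2940°.

58.294°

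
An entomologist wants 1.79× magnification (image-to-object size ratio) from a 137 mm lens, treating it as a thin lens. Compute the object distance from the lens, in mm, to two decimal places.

With m = dᵢ/dₒ and 1/f = 1/dₒ + 1/dᵢ, substituting dᵢ = m·dₒ gives 1/f = (1 + 1/m)/dₒ, hence dₒ = f·(1 + 1/m).
dₒ = 137 × (1 + 1/1.79) = 137 × 1.55866 ≈ 213.536 mm.

213.54 mm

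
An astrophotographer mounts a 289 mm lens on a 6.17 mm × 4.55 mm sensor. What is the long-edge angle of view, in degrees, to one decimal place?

1.2°

Angle of view α = 2·arctan(w/2f) with w = 6.17 mm and f = 289 mm.
w/2f = 0.01067; arctan(0.01067) ≈ 0.6116°, so α ≈ 1.2232°.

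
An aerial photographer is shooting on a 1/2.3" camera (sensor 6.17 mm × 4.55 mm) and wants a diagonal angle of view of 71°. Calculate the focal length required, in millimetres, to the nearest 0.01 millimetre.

Sensor diagonal = √(6.17² + 4.55²) = √58.7714 ≈ 7.6663 mm.
From α = 2·arctan(d/2f) we get f = d / (2·tan(α/2)).
With d = 7.6663 mm and α/2 = 35.5°, tan(α/2) ≈ 0.71329, so f ≈ 7.6663 / 1.42659 ≈ 5.3738 mm.

5.37 mm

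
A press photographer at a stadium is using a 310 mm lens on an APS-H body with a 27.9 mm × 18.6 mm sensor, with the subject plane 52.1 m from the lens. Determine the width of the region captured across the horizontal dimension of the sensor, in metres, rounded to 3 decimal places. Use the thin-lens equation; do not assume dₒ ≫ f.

dₒ: 52.1 m = 52100 mm.
Similar triangles through the lens centre give W/dₒ = w/dᵢ; with 1/f = 1/dₒ + 1/dᵢ this gives W = w·(dₒ − f)/f.
W = 27.9 mm × (52100 − 310) / 310 = 27.9 × 167.0645 ≈ 4661.100 mm = 4.6611 m.

4.661 m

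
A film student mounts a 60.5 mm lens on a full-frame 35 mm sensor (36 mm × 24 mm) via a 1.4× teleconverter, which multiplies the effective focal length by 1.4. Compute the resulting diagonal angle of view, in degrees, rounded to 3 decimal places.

Effective focal length f = 60.5 × 1.4 = 84.7 mm.
Sensor diagonal = √(36² + 24²) = √1872.0000 ≈ 43.2666 mm.
α = 2·arctan(43.267 / (2 × 84.7)) = 2·arctan(0.25541) ≈ 28.6553°.

28.655°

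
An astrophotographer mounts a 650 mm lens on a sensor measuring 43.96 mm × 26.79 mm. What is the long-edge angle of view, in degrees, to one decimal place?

3.9°

Angle of view α = 2·arctan(w/2f) with w = 43.96 mm and f = 650 mm.
w/2f = 0.03382; arctan(0.03382) ≈ 1.9367°, so α ≈ 3.8735°.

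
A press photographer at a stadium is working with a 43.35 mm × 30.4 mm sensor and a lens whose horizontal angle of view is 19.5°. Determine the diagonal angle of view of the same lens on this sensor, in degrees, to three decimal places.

23.706°

From the horizontal AOV: f = 43.35 / (2·tan(9.75°)) = 43.35 / 0.34366 ≈ 126.1411 mm.
Sensor diagonal = √(43.35² + 30.4²) = √2803.3825 ≈ 52.9470 mm.
Diagonal AOV = 2·arctan(52.9470 / (2 × 126.1411)) = 2·arctan(0.20987) ≈ 23.7055°.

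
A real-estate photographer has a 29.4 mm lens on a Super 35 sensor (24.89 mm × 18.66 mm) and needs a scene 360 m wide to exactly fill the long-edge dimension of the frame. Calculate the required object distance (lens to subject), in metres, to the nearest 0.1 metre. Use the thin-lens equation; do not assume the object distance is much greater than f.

W: 360 m = 360000 mm.
Magnification m = w/W = dᵢ/dₒ; combined with 1/f = 1/dₒ + 1/dᵢ this gives dₒ = f·(1 + W/w).
dₒ = 29.4 mm × (1 + 360000/24.89) = 29.4 × 14464.6400 ≈ 425260.416 mm = 425.26 m.

425.3 m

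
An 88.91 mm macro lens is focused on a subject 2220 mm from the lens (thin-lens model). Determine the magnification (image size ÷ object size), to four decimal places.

Thin lens: 1/f = 1/dₒ + 1/dᵢ → 1/dᵢ = 1/88.91 − 1/2220 = 0.0107969 mm⁻¹, so dᵢ ≈ 92.6194 mm.
Magnification m = dᵢ/dₒ = 92.6194/2220 ≈ 0.04172.

0.0417×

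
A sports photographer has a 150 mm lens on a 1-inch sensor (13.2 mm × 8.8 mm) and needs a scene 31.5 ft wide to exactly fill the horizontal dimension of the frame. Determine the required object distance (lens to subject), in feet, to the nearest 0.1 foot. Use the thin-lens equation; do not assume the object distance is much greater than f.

358.4 ft

W: 31.5 ft × 304.8 mm/ft = 9601.20 mm.
Magnification m = w/W = dᵢ/dₒ; combined with 1/f = 1/dₒ + 1/dᵢ this gives dₒ = f·(1 + W/w).
dₒ = 150 mm × (1 + 9601.2/13.2) = 150 × 728.3636 ≈ 109254.542 mm = 109254.542/304.8 ft = 358.447 ft.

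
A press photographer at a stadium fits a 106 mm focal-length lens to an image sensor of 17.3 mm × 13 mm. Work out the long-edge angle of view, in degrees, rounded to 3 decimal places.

Angle of view α = 2·arctan(w/2f) with w = 17.3 mm and f = 106 mm.
w/2f = 0.08160; arctan(0.08160) ≈ 4.6652°, so α ≈ 9.3304°.

9.330°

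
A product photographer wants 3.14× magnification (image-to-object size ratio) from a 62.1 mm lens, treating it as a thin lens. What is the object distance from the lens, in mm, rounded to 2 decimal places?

With m = dᵢ/dₒ and 1/f = 1/dₒ + 1/dᵢ, substituting dᵢ = m·dₒ gives 1/f = (1 + 1/m)/dₒ, hence dₒ = f·(1 + 1/m).
dₒ = 62.1 × (1 + 1/3.14) = 62.1 × 1.31847 ≈ 81.877 mm.

81.88 mm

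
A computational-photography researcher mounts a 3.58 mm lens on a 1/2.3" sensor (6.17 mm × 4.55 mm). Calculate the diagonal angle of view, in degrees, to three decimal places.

93.911°

Sensor diagonal = √(6.17² + 4.55²) = √58.7714 ≈ 7.6663 mm.
Angle of view α = 2·arctan(d/2f) with d = 7.6663 mm and f = 3.58 mm.
d/2f = 1.07071; arctan(1.07071) ≈ 46.9556°, so α ≈ 93.9113°.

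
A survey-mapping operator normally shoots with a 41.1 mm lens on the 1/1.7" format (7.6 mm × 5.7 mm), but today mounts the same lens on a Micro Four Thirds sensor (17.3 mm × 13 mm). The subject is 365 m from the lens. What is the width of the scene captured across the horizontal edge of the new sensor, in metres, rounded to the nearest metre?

The focal length stays 41.1 mm; the relevant sensor dimension is now w = 17.3 mm. Object distance dₒ = 365 m = 365000 mm.
Thin-lens field width W = w·(dₒ − f)/f = 17.3 × (365000 − 41.1)/41.1 ≈ 153620.170 mm = 153.62 m.

154 m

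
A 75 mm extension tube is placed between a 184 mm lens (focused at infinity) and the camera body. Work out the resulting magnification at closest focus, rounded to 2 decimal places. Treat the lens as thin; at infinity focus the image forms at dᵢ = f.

The tube moves the image plane from f to f + e, so dᵢ = 184 + 75 = 259 mm. Focus is achieved when 1/f = 1/dₒ + 1/dᵢ, giving dₒ = 1/(1/f − 1/(f+e)).
Magnification m = dᵢ/dₒ = (f+e)·(1/f − 1/(f+e)) = e/f = 75/184 ≈ 0.4076.

0.41×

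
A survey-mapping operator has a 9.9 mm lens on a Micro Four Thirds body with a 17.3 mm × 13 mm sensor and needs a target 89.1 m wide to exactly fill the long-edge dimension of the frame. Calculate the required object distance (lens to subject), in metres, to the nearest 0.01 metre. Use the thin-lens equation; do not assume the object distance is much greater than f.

W: 89.1 m = 89100 mm.
Magnification m = w/W = dᵢ/dₒ; combined with 1/f = 1/dₒ + 1/dᵢ this gives dₒ = f·(1 + W/w).
dₒ = 9.9 mm × (1 + 89100/17.3) = 9.9 × 5151.2890 ≈ 50997.761 mm = 50.9978 m.

51.00 m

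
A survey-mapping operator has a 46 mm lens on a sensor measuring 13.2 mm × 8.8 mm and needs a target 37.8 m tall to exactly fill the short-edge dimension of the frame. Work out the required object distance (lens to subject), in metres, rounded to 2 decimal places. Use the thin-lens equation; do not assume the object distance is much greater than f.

W: 37.8 m = 37800 mm.
Magnification m = h/W = dᵢ/dₒ; combined with 1/f = 1/dₒ + 1/dᵢ this gives dₒ = f·(1 + W/h).
dₒ = 46 mm × (1 + 37800/8.8) = 46 × 4296.4545 ≈ 197636.909 mm = 197.637 m.

197.64 m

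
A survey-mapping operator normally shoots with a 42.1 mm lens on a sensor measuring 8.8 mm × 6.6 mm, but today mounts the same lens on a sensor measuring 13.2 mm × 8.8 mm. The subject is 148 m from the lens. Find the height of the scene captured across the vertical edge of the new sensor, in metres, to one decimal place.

The focal length stays 42.1 mm; the relevant sensor dimension is now h = 8.8 mm. Object distance dₒ = 148 m = 148000 mm.
Thin-lens field height W = h·(dₒ − f)/f = 8.8 × (148000 − 42.1)/42.1 ≈ 30927.067 mm = 30.9271 m.

30.9 m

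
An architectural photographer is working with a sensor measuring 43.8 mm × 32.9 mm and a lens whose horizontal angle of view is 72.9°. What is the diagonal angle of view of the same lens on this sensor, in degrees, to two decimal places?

85.46°

From the horizontal AOV: f = 43.8 / (2·tan(36.45°)) = 43.8 / 1.47722 ≈ 29.6502 mm.
Sensor diagonal = √(43.8² + 32.9²) = √3000.8500 ≈ 54.7800 mm.
Diagonal AOV = 2·arctan(54.7800 / (2 × 29.6502)) = 2·arctan(0.92377) ≈ 85.4617°.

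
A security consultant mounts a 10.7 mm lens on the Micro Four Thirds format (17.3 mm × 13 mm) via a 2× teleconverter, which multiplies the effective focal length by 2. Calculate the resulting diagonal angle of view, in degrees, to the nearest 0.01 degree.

53.64°

Effective focal length f = 10.7 × 2 = 21.4 mm.
Sensor diagonal = √(17.3² + 13²) = √468.2900 ≈ 21.6400 mm.
α = 2·arctan(21.640 / (2 × 21.4)) = 2·arctan(0.50561) ≈ 53.6430°.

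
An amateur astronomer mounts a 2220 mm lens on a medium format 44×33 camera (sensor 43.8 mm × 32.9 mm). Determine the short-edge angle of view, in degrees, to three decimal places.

Angle of view α = 2·arctan(h/2f) with h = 32.9 mm and f = 2220 mm.
h/2f = 0.00741; arctan(0.00741) ≈ 0.4245°, so α ≈ 0.8491°.

0.849°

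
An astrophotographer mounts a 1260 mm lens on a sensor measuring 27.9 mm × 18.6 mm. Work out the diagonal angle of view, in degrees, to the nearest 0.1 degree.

1.5°

Sensor diagonal = √(27.9² + 18.6²) = √1124.3700 ≈ 33.5316 mm.
Angle of view α = 2·arctan(d/2f) with d = 33.5316 mm and f = 1260 mm.
d/2f = 0.01331; arctan(0.01331) ≈ 0.7623°, so α ≈ 1.5247°.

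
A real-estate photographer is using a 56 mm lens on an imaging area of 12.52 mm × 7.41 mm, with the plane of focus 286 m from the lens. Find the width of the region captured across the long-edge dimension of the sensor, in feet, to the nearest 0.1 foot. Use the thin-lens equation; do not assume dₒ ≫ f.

dₒ: 286 m = 286000 mm.
Similar triangles through the lens centre give W/dₒ = w/dᵢ; with 1/f = 1/dₒ + 1/dᵢ this gives W = w·(dₒ − f)/f.
W = 12.52 mm × (286000 − 56) / 56 = 12.52 × 5106.1429 ≈ 63928.909 mm = 63928.909/304.8 ft = 209.741 ft.

209.7 ft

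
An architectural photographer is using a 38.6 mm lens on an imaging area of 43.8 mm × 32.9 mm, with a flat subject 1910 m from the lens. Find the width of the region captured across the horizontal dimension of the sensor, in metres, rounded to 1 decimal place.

dₒ: 1910 m = 1.91e+06 mm.
Similar triangles through the lens centre give W/dₒ = w/dᵢ; with 1/f = 1/dₒ + 1/dᵢ this gives W = w·(dₒ − f)/f.
W = 43.8 mm × (1.91e+06 − 38.6) / 38.6 = 43.8 × 49480.8653 ≈ 2167261.899 mm = 2167.26 m.

2167.3 m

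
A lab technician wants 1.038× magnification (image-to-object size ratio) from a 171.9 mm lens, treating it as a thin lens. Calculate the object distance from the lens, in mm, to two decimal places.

With m = dᵢ/dₒ and 1/f = 1/dₒ + 1/dᵢ, substituting dᵢ = m·dₒ gives 1/f = (1 + 1/m)/dₒ, hence dₒ = f·(1 + 1/m).
dₒ = 171.9 × (1 + 1/1.038) = 171.9 × 1.96339 ≈ 337.507 mm.

337.51 mm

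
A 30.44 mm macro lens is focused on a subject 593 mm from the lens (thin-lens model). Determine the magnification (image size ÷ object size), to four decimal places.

0.0541×

Thin lens: 1/f = 1/dₒ + 1/dᵢ → 1/dᵢ = 1/30.44 − 1/593 = 0.0311652 mm⁻¹, so dᵢ ≈ 32.0871 mm.
Magnification m = dᵢ/dₒ = 32.0871/593 ≈ 0.05411.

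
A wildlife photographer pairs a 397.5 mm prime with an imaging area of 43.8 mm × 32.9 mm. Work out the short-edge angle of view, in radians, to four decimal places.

0.0827 rad

Angle of view α = 2·arctan(h/2f) with h = 32.9 mm and f = 397.5 mm.
h/2f = 0.04138; arctan(0.04138) ≈ 0.0414 rad, so α ≈ 0.0827 rad.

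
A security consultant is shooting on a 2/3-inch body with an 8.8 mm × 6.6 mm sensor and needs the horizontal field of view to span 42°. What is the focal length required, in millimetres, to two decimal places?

From α = 2·arctan(w/2f) we get f = w / (2·tan(α/2)).
With w = 8.8 mm and α/2 = 21°, tan(α/2) ≈ 0.38386, so f ≈ 8.8 / 0.76773 ≈ 11.4624 mm.

11.46 mm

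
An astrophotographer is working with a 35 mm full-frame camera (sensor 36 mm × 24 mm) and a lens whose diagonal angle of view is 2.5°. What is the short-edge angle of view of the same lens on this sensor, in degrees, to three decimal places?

1.387°

Sensor diagonal = √(36² + 24²) = √1872.0000 ≈ 43.2666 mm.
From the diagonal AOV: f = 43.2666 / (2·tan(1.25°)) = 43.2666 / 0.04364 ≈ 991.4405 mm.
Short-edge AOV = 2·arctan(24 / (2 × 991.4405)) = 2·arctan(0.01210) ≈ 1.3869°.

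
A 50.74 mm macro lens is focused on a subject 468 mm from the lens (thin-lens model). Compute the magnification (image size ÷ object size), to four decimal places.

0.1216×

Thin lens: 1/f = 1/dₒ + 1/dᵢ → 1/dᵢ = 1/50.74 − 1/468 = 0.0175716 mm⁻¹, so dᵢ ≈ 56.9101 mm.
Magnification m = dᵢ/dₒ = 56.9101/468 ≈ 0.12160.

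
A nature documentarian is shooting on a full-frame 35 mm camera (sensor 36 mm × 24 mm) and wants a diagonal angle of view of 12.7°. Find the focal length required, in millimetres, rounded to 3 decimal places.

194.397 mm

Sensor diagonal = √(36² + 24²) = √1872.0000 ≈ 43.2666 mm.
From α = 2·arctan(d/2f) we get f = d / (2·tan(α/2)).
With d = 43.2666 mm and α/2 = 6.35°, tan(α/2) ≈ 0.11128, so f ≈ 43.2666 / 0.22257 ≈ 194.3966 mm.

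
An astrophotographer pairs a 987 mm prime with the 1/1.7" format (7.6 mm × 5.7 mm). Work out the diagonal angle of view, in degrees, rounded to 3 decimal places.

Sensor diagonal = √(7.6² + 5.7²) = √90.2500 ≈ 9.5000 mm.
Angle of view α = 2·arctan(d/2f) with d = 9.5000 mm and f = 987 mm.
d/2f = 0.00481; arctan(0.00481) ≈ 0.2757°, so α ≈ 0.5515°.

0.551°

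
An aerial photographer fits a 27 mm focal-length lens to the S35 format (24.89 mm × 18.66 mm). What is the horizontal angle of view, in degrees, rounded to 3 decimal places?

Angle of view α = 2·arctan(w/2f) with w = 24.89 mm and f = 27 mm.
w/2f = 0.46093; arctan(0.46093) ≈ 24.7462°, so α ≈ 49.4924°.

49.492°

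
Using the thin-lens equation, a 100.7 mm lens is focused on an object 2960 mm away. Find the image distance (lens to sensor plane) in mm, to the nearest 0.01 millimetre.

104.25 mm

1/dᵢ = 1/f − 1/dₒ = 1/100.7 − 1/2960 = 0.0095926 mm⁻¹.
dᵢ = 1/0.0095926 ≈ 104.2465 mm.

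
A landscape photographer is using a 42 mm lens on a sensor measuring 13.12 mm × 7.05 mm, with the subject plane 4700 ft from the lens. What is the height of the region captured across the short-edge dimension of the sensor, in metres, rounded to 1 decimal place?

240.5 m

dₒ: 4700 ft × 304.8 mm/ft = 1432559.95 mm.
Similar triangles through the lens centre give W/dₒ = h/dᵢ; with 1/f = 1/dₒ + 1/dᵢ this gives W = h·(dₒ − f)/f.
W = 7.05 mm × (1.43256e+06 − 42) / 42 = 7.05 × 34107.5703 ≈ 240458.371 mm = 240.458 m.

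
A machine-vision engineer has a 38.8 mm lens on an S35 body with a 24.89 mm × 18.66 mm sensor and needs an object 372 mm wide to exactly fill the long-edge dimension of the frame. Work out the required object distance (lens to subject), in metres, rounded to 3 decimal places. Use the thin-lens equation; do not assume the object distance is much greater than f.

0.619 m

Magnification m = w/W = dᵢ/dₒ; combined with 1/f = 1/dₒ + 1/dᵢ this gives dₒ = f·(1 + W/w).
dₒ = 38.8 mm × (1 + 372/24.89) = 38.8 × 15.9458 ≈ 618.696 mm = 0.618696 m.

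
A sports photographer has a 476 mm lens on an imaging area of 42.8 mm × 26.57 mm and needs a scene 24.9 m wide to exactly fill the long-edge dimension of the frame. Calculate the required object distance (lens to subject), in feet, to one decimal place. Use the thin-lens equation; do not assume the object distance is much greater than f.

910.1 ft

W: 24.9 m = 24900 mm.
Magnification m = w/W = dᵢ/dₒ; combined with 1/f = 1/dₒ + 1/dᵢ this gives dₒ = f·(1 + W/w).
dₒ = 476 mm × (1 + 24900/42.8) = 476 × 582.7757 ≈ 277401.234 mm = 277401.234/304.8 ft = 910.109 ft.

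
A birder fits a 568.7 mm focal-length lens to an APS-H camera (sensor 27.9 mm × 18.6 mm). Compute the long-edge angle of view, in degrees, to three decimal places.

Angle of view α = 2·arctan(w/2f) with w = 27.9 mm and f = 568.7 mm.
w/2f = 0.02453; arctan(0.02453) ≈ 1.4052°, so α ≈ 2.8103°.

2.810°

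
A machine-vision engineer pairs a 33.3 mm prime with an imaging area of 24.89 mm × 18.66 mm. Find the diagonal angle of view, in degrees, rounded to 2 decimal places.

Sensor diagonal = √(24.89² + 18.66²) = √967.7077 ≈ 31.1080 mm.
Angle of view α = 2·arctan(d/2f) with d = 31.1080 mm and f = 33.3 mm.
d/2f = 0.46709; arctan(0.46709) ≈ 25.0367°, so α ≈ 50.0733°.

50.07°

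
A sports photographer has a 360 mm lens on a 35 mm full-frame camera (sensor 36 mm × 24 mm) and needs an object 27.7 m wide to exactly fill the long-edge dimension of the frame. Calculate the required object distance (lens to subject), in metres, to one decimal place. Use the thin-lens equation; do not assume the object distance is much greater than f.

W: 27.7 m = 27700 mm.
Magnification m = w/W = dᵢ/dₒ; combined with 1/f = 1/dₒ + 1/dᵢ this gives dₒ = f·(1 + W/w).
dₒ = 360 mm × (1 + 27700/36) = 360 × 770.4444 ≈ 277360.000 mm = 277.36 m.

277.4 m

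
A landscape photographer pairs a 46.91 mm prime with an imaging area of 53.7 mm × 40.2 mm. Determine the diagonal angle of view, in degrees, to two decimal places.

Sensor diagonal = √(53.7² + 40.2²) = √4499.7300 ≈ 67.0800 mm.
Angle of view α = 2·arctan(d/2f) with d = 67.0800 mm and f = 46.91 mm.
d/2f = 0.71499; arctan(0.71499) ≈ 35.5643°, so α ≈ 71.1285°.

71.13°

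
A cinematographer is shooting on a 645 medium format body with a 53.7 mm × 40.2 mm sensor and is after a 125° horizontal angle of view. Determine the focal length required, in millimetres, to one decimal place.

14.0 mm

From α = 2·arctan(w/2f) we get f = w / (2·tan(α/2)).
With w = 53.7 mm and α/2 = 62.5°, tan(α/2) ≈ 1.92098, so f ≈ 53.7 / 3.84196 ≈ 13.9772 mm.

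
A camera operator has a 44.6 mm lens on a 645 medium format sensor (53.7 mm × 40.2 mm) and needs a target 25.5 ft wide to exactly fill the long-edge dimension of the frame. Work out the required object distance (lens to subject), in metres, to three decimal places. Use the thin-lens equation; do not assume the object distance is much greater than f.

W: 25.5 ft × 304.8 mm/ft = 7772.40 mm.
Magnification m = w/W = dᵢ/dₒ; combined with 1/f = 1/dₒ + 1/dᵢ this gives dₒ = f·(1 + W/w).
dₒ = 44.6 mm × (1 + 7772.4/53.7) = 44.6 × 145.7374 ≈ 6499.889 mm = 6.49989 m.

6.500 m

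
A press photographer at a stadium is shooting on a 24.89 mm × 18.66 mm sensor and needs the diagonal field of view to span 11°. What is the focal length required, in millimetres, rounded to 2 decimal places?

161.53 mm

Sensor diagonal = √(24.89² + 18.66²) = √967.7077 ≈ 31.1080 mm.
From α = 2·arctan(d/2f) we get f = d / (2·tan(α/2)).
With d = 31.1080 mm and α/2 = 5.5°, tan(α/2) ≈ 0.09629, so f ≈ 31.1080 / 0.19258 ≈ 161.5345 mm.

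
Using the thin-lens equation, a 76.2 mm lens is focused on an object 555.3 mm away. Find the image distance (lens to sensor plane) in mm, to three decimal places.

88.319 mm

1/dᵢ = 1/f − 1/dₒ = 1/76.2 − 1/555.3 = 0.0113225 mm⁻¹.
dᵢ = 1/0.0113225 ≈ 88.3195 mm.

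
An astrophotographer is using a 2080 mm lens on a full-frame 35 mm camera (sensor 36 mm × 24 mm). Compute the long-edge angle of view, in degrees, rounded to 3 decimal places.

Angle of view α = 2·arctan(w/2f) with w = 36 mm and f = 2080 mm.
w/2f = 0.00865; arctan(0.00865) ≈ 0.4958°, so α ≈ 0.9916°.

0.992°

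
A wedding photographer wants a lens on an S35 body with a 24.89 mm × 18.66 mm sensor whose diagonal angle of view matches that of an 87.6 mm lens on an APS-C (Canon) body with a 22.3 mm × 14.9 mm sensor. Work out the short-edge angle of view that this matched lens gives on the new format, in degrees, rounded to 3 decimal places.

Sensor diagonal = √(22.3² + 14.9²) = √719.3000 ≈ 26.8198 mm.
Sensor diagonal = √(24.89² + 18.66²) = √967.7077 ≈ 31.1080 mm.
Equal diagonal AOV ⇒ f₂ = f₁ · 31.1080/26.8198 = 87.6 × 1.15989 ≈ 101.6064 mm.
Short-edge AOV on the new format = 2·arctan(18.66 / (2 × 101.6064)) = 2·arctan(0.09182) ≈ 10.4929°.

10.493°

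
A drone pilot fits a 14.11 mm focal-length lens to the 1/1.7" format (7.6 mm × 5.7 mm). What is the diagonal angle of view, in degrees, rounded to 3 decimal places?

Sensor diagonal = √(7.6² + 5.7²) = √90.2500 ≈ 9.5000 mm.
Angle of view α = 2·arctan(d/2f) with d = 9.5000 mm and f = 14.11 mm.
d/2f = 0.33664; arctan(0.33664) ≈ 18.6053°, so α ≈ 37.2107°.

37.211°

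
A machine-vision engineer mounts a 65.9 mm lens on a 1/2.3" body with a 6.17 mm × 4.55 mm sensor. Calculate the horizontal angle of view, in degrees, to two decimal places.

Angle of view α = 2·arctan(w/2f) with w = 6.17 mm and f = 65.9 mm.
w/2f = 0.04681; arctan(0.04681) ≈ 2.6803°, so α ≈ 5.3605°.

5.36°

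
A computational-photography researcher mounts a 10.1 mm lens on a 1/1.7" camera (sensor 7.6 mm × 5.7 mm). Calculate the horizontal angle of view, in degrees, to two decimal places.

41.24°

Angle of view α = 2·arctan(w/2f) with w = 7.6 mm and f = 10.1 mm.
w/2f = 0.37624; arctan(0.37624) ≈ 20.6182°, so α ≈ 41.2364°.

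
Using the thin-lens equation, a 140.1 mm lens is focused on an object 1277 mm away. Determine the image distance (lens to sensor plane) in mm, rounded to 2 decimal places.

1/dᵢ = 1/f − 1/dₒ = 1/140.1 − 1/1277 = 0.0063547 mm⁻¹.
dᵢ = 1/0.0063547 ≈ 157.3645 mm.

157.36 mm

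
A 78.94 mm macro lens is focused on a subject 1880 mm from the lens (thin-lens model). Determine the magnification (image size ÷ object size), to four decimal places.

Thin lens: 1/f = 1/dₒ + 1/dᵢ → 1/dᵢ = 1/78.94 − 1/1880 = 0.0121359 mm⁻¹, so dᵢ ≈ 82.3999 mm.
Magnification m = dᵢ/dₒ = 82.3999/1880 ≈ 0.04383.

0.0438×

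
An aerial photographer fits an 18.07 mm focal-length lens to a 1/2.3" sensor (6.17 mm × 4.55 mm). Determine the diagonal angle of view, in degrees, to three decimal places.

Sensor diagonal = √(6.17² + 4.55²) = √58.7714 ≈ 7.6663 mm.
Angle of view α = 2·arctan(d/2f) with d = 7.6663 mm and f = 18.07 mm.
d/2f = 0.21213; arctan(0.21213) ≈ 11.9764°, so α ≈ 23.9528°.

23.953°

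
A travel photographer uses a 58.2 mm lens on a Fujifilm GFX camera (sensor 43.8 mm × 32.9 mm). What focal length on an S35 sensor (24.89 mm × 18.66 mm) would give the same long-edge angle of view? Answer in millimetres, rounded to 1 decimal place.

33.1 mm

Equal angle of view means equal width/f ratio, so f₂ = f₁ · (width₂/width₁) = 58.2 × 24.89/43.8.
f₂ = 58.2 × 0.56826 ≈ 33.073 mm.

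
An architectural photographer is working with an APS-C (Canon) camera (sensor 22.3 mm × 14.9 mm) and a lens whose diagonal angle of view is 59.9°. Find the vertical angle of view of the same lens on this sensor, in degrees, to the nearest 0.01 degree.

35.50°

Sensor diagonal = √(22.3² + 14.9²) = √719.3000 ≈ 26.8198 mm.
From the diagonal AOV: f = 26.8198 / (2·tan(29.95°)) = 26.8198 / 1.15237 ≈ 23.2735 mm.
Vertical AOV = 2·arctan(14.9 / (2 × 23.2735)) = 2·arctan(0.32011) ≈ 35.5004°.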